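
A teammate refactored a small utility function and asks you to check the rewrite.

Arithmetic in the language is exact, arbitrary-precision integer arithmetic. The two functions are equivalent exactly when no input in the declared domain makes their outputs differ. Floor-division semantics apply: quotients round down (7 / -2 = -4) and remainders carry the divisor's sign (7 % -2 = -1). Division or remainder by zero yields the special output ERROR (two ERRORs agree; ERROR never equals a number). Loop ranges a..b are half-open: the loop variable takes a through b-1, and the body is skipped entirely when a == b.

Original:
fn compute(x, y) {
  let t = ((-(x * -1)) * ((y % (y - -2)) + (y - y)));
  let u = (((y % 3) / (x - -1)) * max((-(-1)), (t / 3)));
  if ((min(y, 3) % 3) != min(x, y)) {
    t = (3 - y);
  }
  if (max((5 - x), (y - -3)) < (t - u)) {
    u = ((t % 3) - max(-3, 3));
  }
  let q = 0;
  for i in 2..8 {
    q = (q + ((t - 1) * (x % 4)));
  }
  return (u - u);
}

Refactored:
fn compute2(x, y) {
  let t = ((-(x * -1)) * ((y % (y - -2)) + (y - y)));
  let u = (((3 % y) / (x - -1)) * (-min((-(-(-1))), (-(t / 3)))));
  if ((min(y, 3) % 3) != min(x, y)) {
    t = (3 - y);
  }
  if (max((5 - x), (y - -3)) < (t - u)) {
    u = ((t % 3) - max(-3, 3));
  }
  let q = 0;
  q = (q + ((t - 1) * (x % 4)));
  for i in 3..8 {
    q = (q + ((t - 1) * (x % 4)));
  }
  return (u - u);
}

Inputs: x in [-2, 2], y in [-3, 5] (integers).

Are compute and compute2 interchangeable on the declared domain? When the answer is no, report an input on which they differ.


At x=-2, y=0: compute gives 0, compute2 gives ERROR.
verdict: not equivalent; witness: x=-2, y=0


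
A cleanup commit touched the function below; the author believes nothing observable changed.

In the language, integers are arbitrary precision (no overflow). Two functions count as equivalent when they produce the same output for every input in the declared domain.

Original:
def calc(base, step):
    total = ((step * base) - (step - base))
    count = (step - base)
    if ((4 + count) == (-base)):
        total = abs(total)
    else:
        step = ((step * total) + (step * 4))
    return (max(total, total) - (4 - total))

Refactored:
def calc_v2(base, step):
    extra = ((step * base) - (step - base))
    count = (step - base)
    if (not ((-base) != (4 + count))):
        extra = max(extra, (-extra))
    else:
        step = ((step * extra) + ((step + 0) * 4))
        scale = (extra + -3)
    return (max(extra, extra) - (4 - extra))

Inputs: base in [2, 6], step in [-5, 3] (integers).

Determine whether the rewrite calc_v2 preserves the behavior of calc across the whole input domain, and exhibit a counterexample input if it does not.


Equivalent — the differences include min/max/abs usage differs; and arithmetic usage differs; and boolean connective usage differs; and statement counts differ; and constant usage differs; and comparison usage differs; and local variable names differ, yet no declared input distinguishes the two.
Tracing base=3, step=-1: calc: total := 1 | count := -4 | ((4 + count) == (-base)): false | step := -5 | result -2 | calc_v2: extra := 1 | count := -4 | (not ((-base) != (4 + count))): false | step := -5 | scale := -2 | result -2 — matching result -2.
An exhaustive pass over the 45 declared inputs shows identical outputs.
verdict: equivalent


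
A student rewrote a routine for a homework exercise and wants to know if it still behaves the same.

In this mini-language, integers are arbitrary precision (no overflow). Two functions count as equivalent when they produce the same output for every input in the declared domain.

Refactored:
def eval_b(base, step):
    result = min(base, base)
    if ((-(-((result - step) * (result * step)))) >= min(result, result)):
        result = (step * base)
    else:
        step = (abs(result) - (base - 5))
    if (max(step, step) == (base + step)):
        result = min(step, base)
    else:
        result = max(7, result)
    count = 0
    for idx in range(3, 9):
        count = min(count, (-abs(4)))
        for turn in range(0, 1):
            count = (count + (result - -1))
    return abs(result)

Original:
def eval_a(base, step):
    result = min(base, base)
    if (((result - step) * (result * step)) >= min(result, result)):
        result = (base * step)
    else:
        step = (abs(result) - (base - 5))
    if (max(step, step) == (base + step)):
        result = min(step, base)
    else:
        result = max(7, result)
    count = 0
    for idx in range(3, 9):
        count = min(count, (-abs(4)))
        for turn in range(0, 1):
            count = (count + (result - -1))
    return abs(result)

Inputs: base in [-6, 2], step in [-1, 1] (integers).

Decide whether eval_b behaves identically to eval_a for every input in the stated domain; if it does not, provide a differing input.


This is a faithful refactor — same computation, different form, but the computed results match everywhere.
Tracing base=-2, step=1: eval_a: result becomes -2; next (((result - step) * (result * step)) >= min(result, result)) evaluates to true; next result becomes -2; next (max(step, step) == (base + step)) evaluates to false; next result becomes 7; next count becomes 0; next at idx=3:; next count becomes -4; next at turn=0:; next count becomes 4; next at idx=4:; next count becomes -4; next at turn=0:; next count becomes 4; next at idx=5:; next count becomes -4; next at turn=0:; next count becomes 4; next at idx=6:; next count becomes -4; next at turn=0:; next count becomes 4; next at idx=7:; next count becomes -4; next at turn=0:; next count becomes 4; next at idx=8:; next count becomes -4; next at turn=0:; next count becomes 4; next final value 7 | eval_b: result becomes -2; next ((-(-((result - step) * (result * step)))) >= min(result, result)) evaluates to true; next result becomes -2; next (max(step, step) == (base + step)) evaluates to false; next result becomes 7; next count becomes 0; next at idx=3:; next count becomes -4; next at turn=0:; next count becomes 4; next at idx=4:; next count becomes -4; next at turn=0:; next count becomes 4; next at idx=5:; next count becomes -4; next at turn=0:; next count becomes 4; next at idx=6:; next count becomes -4; next at turn=0:; next count becomes 4; next at idx=7:; next count becomes -4; next at turn=0:; next count becomes 4; next at idx=8:; next count becomes -4; next at turn=0:; next count becomes 4; next final value 7 — matching result 7.
Checked all 27 inputs in the declared domain: the outputs agree on every one.
verdict: equivalent


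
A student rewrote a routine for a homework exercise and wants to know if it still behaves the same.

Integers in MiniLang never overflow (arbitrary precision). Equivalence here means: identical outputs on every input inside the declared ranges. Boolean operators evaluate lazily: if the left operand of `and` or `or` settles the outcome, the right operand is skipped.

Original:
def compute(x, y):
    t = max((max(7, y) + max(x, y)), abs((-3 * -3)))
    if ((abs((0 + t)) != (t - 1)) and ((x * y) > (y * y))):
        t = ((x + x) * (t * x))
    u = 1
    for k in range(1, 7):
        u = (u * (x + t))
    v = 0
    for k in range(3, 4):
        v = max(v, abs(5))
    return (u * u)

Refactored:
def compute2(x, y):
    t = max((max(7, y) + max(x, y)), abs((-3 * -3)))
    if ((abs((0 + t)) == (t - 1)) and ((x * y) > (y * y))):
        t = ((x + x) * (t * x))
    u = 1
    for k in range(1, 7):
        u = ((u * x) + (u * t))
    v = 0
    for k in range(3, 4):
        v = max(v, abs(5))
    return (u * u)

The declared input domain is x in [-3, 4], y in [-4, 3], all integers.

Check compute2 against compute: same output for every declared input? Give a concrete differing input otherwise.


At x=-3, y=-2: compute gives 261075123337098804348567681, compute2 gives 2176782336.
verdict: not equivalent; witness: x=-3, y=-2


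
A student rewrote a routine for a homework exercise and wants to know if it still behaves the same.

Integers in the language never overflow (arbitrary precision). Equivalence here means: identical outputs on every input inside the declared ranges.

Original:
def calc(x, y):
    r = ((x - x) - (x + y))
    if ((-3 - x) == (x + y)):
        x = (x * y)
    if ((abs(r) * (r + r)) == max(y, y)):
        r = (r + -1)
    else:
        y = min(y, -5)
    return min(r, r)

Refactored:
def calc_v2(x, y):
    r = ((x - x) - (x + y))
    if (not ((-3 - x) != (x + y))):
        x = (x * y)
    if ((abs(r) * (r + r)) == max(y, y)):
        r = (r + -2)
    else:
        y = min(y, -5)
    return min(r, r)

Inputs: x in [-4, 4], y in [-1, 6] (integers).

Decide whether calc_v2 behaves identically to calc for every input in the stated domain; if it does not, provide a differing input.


Input x=-3, y=2: 0 from calc versus -1 from calc_v2.
verdict: not equivalent; witness: x=-3, y=2


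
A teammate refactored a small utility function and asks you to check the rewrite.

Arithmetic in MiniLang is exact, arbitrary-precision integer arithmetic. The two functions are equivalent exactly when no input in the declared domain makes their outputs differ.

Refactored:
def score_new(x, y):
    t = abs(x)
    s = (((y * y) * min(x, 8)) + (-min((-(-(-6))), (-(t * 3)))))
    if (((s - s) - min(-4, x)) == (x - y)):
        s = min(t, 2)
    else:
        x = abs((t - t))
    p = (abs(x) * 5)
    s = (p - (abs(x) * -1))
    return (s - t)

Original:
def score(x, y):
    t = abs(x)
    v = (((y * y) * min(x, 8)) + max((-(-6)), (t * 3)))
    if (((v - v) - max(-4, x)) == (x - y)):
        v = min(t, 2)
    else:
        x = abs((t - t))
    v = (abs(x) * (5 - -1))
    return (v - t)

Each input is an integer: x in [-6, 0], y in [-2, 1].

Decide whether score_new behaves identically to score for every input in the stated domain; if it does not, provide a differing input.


Try x=-1, y=-2.
score: t=1, then v=2, then (((v - v) - max(-4, x)) == (x - y)) is true, then v=1, then v=6, then returns 5
score_new: t=1, then s=2, then (((s - s) - min(-4, x)) == (x - y)) is false, then x=0, then p=0, then s=0, then returns -1
5 != -1, so the rewrite changes behavior.
verdict: not equivalent; witness: x=-1, y=-2


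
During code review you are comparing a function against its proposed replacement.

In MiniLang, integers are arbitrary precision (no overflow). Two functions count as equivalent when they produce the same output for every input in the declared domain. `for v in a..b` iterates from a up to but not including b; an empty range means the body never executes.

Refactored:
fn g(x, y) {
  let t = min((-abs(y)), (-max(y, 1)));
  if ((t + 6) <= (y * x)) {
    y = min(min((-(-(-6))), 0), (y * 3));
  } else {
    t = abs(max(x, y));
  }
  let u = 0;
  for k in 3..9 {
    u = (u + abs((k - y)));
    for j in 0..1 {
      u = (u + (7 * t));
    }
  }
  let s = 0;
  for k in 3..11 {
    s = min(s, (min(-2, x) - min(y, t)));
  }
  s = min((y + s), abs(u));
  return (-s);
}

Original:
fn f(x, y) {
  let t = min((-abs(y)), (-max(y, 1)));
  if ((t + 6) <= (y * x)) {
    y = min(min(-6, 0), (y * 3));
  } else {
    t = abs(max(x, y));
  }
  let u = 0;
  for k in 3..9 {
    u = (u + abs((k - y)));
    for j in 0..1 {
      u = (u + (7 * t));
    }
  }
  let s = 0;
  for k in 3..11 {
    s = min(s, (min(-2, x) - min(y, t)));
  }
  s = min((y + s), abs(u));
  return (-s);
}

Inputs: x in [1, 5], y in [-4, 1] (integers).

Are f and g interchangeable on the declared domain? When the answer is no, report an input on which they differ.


The two versions differ — the changes include same computation, different form.
As a probe, take x=5, y=-2: f runs t becomes -2; next ((t + 6) <= (y * x)) evaluates to false; next t becomes 5; next u becomes 0; next at k=3:; next u becomes 5; next at j=0:; next u becomes 40; next at k=4:; next u becomes 46; next at j=0:; next u becomes 81; next at k=5:; next u becomes 88; next at j=0:; next u becomes 123; next at k=6:; next u becomes 131; next at j=0:; next u becomes 166; next at k=7:; next u becomes 175; next at j=0:; next u becomes 210; next at k=8:; next u becomes 220; next at j=0:; next u becomes 255; next s becomes 0; next at k=3:; next s becomes 0; next at k=4:; next s becomes 0; next at k=5:; next s becomes 0; next at k=6:; next s becomes 0; next at k=7:; next s becomes 0; next at k=8:; next s becomes 0; next at k=9:; next s becomes 0; next at k=10:; next s becomes 0; next s becomes -2; next final value 2; g runs t becomes -2; next ((t + 6) <= (y * x)) evaluates to false; next t becomes 5; next u becomes 0; next at k=3:; next u becomes 5; next at j=0:; next u becomes 40; next at k=4:; next u becomes 46; next at j=0:; next u becomes 81; next at k=5:; next u becomes 88; next at j=0:; next u becomes 123; next at k=6:; next u becomes 131; next at j=0:; next u becomes 166; next at k=7:; next u becomes 175; next at j=0:; next u becomes 210; next at k=8:; next u becomes 220; next at j=0:; next u becomes 255; next s becomes 0; next at k=3:; next s becomes 0; next at k=4:; next s becomes 0; next at k=5:; next s becomes 0; next at k=6:; next s becomes 0; next at k=7:; next s becomes 0; next at k=8:; next s becomes 0; next at k=9:; next s becomes 0; next at k=10:; next s becomes 0; next s becomes -2; next final value 2; both end at 2.
Across all 30 domain points the two functions coincide.
verdict: equivalent


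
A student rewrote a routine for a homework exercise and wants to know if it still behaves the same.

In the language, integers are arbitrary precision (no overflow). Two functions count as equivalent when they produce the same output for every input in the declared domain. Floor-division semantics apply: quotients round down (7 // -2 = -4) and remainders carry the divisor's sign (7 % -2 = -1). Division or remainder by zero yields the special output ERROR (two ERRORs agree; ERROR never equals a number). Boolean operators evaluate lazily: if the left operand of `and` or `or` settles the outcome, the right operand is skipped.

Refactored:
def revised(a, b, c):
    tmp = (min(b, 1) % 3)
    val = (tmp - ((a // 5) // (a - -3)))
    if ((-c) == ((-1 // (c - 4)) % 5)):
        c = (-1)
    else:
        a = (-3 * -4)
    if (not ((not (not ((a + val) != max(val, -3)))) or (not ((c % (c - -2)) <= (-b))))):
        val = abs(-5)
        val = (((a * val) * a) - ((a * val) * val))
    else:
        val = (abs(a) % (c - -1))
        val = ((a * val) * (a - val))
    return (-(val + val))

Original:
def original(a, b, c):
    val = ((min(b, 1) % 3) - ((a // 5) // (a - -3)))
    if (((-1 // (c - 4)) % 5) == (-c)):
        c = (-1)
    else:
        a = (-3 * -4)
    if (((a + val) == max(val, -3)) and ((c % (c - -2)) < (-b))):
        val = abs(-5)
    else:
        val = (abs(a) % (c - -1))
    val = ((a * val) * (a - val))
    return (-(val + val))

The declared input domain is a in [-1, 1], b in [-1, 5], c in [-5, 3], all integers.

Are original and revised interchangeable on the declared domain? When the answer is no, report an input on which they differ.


Try a=0, b=0, c=0.
original: val := 0 | (((-1 // (c - 4)) % 5) == (-c)): true | c := -1 | (((a + val) == max(val, -3)) and ((c % (c - -2)) < (-b))): false | divide-by-zero, output ERROR
revised: tmp := 0 | val := 0 | ((-c) == ((-1 // (c - 4)) % 5)): true | c := -1 | (not ((not (not ((a + val) != max(val, -3)))) or (not ((c % (c - -2)) <= (-b))))): true | val := 5 | val := 0 | result 0
ERROR != 0, so the rewrite changes behavior.
verdict: not equivalent; witness: a=0, b=0, c=0


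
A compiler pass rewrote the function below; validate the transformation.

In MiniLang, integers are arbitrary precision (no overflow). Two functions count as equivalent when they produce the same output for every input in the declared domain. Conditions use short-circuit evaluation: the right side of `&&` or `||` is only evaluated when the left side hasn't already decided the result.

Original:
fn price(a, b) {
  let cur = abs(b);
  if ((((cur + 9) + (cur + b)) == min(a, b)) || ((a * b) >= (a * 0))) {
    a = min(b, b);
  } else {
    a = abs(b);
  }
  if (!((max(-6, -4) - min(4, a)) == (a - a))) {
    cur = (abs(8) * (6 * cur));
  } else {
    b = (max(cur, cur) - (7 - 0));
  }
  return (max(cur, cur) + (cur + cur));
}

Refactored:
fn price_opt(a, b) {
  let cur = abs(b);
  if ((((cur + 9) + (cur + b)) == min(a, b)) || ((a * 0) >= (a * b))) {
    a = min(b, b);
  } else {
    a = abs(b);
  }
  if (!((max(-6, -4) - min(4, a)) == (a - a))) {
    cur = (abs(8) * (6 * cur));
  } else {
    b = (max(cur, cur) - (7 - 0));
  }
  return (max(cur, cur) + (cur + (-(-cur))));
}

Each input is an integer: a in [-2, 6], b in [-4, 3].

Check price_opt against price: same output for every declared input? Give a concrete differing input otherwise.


a=-2, b=-4 yields 12 from price but 576 from price_opt.
verdict: not equivalent; witness: a=-2, b=-4


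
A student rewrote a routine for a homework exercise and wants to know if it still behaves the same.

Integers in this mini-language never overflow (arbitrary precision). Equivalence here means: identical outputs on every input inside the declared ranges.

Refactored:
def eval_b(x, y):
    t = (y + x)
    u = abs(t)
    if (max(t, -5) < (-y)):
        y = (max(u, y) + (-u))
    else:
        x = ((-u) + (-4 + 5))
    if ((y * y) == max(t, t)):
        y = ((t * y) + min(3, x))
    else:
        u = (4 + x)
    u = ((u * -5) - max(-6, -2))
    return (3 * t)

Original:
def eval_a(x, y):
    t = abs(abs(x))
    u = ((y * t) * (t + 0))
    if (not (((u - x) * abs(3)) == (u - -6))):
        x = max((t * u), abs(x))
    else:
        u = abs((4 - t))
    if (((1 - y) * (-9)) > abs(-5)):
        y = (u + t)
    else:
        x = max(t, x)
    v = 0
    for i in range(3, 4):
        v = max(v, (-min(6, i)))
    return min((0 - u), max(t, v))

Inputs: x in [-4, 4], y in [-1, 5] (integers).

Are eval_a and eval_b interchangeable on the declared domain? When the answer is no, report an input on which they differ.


Input x=-4, y=-1: 4 from eval_a versus -15 from eval_b.
verdict: not equivalent; witness: x=-4, y=-1


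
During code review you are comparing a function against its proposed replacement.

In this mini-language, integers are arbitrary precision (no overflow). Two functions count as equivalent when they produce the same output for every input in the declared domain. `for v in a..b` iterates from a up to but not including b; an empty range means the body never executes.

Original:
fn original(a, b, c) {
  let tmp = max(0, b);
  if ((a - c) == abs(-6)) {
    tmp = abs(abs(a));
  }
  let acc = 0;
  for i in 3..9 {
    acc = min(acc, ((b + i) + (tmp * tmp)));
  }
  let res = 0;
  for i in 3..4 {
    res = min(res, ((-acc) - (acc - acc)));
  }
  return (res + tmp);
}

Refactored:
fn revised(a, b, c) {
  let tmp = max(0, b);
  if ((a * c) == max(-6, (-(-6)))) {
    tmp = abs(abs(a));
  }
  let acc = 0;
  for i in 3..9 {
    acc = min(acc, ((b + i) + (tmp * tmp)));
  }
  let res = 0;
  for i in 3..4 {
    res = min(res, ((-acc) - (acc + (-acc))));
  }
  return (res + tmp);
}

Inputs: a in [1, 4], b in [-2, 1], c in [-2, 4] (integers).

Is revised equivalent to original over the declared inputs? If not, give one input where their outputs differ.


Take a=2, b=-2, c=3.
original: tmp becomes 0; next ((a - c) == abs(-6)) evaluates to false; next acc becomes 0; next at i=3:; next acc becomes 0; next at i=4:; next acc becomes 0; next at i=5:; next acc becomes 0; next at i=6:; next acc becomes 0; next at i=7:; next acc becomes 0; next at i=8:; next acc becomes 0; next res becomes 0; next at i=3:; next res becomes 0; next final value 0
revised: tmp becomes 0; next ((a * c) == max(-6, (-(-6)))) evaluates to true; next tmp becomes 2; next acc becomes 0; next at i=3:; next acc becomes 0; next at i=4:; next acc becomes 0; next at i=5:; next acc becomes 0; next at i=6:; next acc becomes 0; next at i=7:; next acc becomes 0; next at i=8:; next acc becomes 0; next res becomes 0; next at i=3:; next res becomes 0; next final value 2
0 vs 2 — the two versions disagree here.
verdict: not equivalent; witness: a=2, b=-2, c=3


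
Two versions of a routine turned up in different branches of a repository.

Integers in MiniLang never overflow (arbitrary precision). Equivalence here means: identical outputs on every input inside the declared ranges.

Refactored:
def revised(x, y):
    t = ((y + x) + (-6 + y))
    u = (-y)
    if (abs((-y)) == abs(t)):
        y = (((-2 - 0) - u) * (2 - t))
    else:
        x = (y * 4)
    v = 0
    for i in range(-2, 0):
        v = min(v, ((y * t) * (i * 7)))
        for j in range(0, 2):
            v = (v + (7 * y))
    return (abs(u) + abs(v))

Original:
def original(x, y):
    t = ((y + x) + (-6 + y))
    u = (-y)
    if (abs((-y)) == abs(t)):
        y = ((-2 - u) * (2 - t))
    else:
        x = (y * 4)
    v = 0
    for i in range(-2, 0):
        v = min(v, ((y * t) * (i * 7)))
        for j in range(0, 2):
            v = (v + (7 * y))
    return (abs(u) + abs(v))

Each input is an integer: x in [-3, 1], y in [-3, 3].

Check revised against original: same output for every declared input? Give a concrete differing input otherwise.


Comparing the listings, the differences include: constant usage differs; arithmetic usage differs.
Tracing x=-3, y=2: original: t=-5, then u=-2, then (abs((-y)) == abs(t)) is false, then x=8, then v=0, then (i=-2), then v=0, then (j=0), then v=14, then (j=1), then v=28, then (i=-1), then v=28, then (j=0), then v=42, then (j=1), then v=56, then returns 58 | revised: t=-5, then u=-2, then (abs((-y)) == abs(t)) is false, then x=8, then v=0, then (i=-2), then v=0, then (j=0), then v=14, then (j=1), then v=28, then (i=-1), then v=28, then (j=0), then v=42, then (j=1), then v=56, then returns 58 — matching result 58.
An exhaustive pass over the 35 declared inputs shows identical outputs.
verdict: equivalent


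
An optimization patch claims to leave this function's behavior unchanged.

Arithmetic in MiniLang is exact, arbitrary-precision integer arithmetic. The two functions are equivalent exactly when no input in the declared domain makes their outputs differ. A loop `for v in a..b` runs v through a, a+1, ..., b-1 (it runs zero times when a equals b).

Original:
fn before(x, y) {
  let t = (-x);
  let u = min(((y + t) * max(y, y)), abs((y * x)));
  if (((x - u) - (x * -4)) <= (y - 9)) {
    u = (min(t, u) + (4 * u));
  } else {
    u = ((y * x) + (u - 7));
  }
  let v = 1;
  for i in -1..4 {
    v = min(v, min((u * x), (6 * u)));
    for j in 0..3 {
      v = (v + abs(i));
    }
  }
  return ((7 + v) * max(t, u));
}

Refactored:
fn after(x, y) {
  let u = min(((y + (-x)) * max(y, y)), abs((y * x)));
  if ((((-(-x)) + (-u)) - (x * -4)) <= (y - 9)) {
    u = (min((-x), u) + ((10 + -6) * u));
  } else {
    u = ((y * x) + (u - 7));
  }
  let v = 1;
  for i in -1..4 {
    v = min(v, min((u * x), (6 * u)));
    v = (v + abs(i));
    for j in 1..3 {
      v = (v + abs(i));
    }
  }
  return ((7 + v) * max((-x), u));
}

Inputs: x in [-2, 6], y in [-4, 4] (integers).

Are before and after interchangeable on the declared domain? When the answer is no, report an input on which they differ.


Reading the diff, among the changes: constant usage differs; loop structure differs; min/max/abs usage differs; local variable names differ; arithmetic usage differs.
As a probe, take x=6, y=-2: before runs t becomes -6; next u becomes 12; next (((x - u) - (x * -4)) <= (y - 9)) evaluates to false; next u becomes -7; next v becomes 1; next at i=-1:; next v becomes -42; next at j=0:; next v becomes -41; next at j=1:; next v becomes -40; next at j=2:; next v becomes -39; next at i=0:; next v becomes -42; next at j=0:; next v becomes -42; next at j=1:; next v becomes -42; next at j=2:; next v becomes -42; next at i=1:; next v becomes -42; next at j=0:; next v becomes -41; next at j=1:; next v becomes -40; next at j=2:; next v becomes -39; next at i=2:; next v becomes -42; next at j=0:; next v becomes -40; next at j=1:; next v becomes -38; next at j=2:; next v becomes -36; next at i=3:; next v becomes -42; next at j=0:; next v becomes -39; next at j=1:; next v becomes -36; next at j=2:; next v becomes -33; next final value 156; after runs u becomes 12; next ((((-(-x)) + (-u)) - (x * -4)) <= (y - 9)) evaluates to false; next u becomes -7; next v becomes 1; next at i=-1:; next v becomes -42; next v becomes -41; next at j=1:; next v becomes -40; next at j=2:; next v becomes -39; next at i=0:; next v becomes -42; next v becomes -42; next at j=1:; next v becomes -42; next at j=2:; next v becomes -42; next at i=1:; next v becomes -42; next v becomes -41; next at j=1:; next v becomes -40; next at j=2:; next v becomes -39; next at i=2:; next v becomes -42; next v becomes -40; next at j=1:; next v becomes -38; next at j=2:; next v becomes -36; next at i=3:; next v becomes -42; next v becomes -39; next at j=1:; next v becomes -36; next at j=2:; next v becomes -33; next final value 156; both end at 156.
Every one of the 81 inputs gives matching results.
verdict: equivalent


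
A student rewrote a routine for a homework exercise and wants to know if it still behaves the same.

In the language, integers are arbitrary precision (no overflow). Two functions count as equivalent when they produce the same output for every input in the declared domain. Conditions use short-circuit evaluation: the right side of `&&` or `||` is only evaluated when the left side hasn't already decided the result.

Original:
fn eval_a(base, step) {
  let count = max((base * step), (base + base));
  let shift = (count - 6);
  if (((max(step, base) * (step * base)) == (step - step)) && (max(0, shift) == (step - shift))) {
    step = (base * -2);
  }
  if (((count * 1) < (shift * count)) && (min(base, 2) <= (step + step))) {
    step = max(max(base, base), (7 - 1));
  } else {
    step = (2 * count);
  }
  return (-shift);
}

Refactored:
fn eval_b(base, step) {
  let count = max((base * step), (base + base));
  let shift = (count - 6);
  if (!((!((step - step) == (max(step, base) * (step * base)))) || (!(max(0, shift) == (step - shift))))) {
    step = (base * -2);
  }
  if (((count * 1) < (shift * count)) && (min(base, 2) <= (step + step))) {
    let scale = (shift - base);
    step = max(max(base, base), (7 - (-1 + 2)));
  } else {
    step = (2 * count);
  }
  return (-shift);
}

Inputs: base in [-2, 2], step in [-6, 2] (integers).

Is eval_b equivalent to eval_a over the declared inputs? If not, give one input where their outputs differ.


Comparing the listings, the differences include: statement counts differ; and local variable names differ; and constant usage differs; and boolean connective usage differs; and arithmetic usage differs.
As a probe, take base=2, step=0: eval_a runs count=4, then shift=-2, then (((max(step, base) * (step * base)) == (step - step)) && (max(0, shift) == (step - shift))) is false, then (((count * 1) < (shift * count)) && (min(base, 2) <= (step + step))) is false, then step=8, then returns 2; eval_b runs count=4, then shift=-2, then (!((!((step - step) == (max(step, base) * (step * base)))) || (!(max(0, shift) == (step - shift))))) is false, then (((count * 1) < (shift * count)) && (min(base, 2) <= (step + step))) is false, then step=8, then returns 2; both end at 2.
Checked all 45 inputs in the declared domain: the outputs agree on every one.
verdict: equivalent


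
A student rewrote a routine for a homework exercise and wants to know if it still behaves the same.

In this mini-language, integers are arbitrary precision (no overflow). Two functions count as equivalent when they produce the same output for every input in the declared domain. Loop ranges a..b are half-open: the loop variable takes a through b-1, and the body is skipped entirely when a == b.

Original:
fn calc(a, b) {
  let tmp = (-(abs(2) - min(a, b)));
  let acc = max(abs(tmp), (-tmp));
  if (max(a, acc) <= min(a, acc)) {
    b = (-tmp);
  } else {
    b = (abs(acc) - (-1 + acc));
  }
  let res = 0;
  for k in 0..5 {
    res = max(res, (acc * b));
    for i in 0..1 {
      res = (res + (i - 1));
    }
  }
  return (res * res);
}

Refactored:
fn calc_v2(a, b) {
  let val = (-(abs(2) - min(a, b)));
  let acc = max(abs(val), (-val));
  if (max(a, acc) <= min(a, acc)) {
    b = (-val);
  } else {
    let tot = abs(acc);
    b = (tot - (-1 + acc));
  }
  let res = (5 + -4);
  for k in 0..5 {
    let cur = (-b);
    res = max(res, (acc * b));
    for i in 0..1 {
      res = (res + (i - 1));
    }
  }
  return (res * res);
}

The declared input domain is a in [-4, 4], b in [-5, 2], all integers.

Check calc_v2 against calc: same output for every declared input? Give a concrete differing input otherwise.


Equivalent. The one real change (`0` became `1`) has no effect anywhere in the declared ranges.
Checked all 72 inputs in the declared domain: the outputs agree on every one.
Spot check at a=-2, b=-3 — calc: tmp becomes -5; next acc becomes 5; next (max(a, acc) <= min(a, acc)) evaluates to false; next b becomes 1; next res becomes 0; next at k=0:; next res becomes 5; next at i=0:; next res becomes 4; next at k=1:; next res becomes 5; next at i=0:; next res becomes 4; next at k=2:; next res becomes 5; next at i=0:; next res becomes 4; next at k=3:; next res becomes 5; next at i=0:; next res becomes 4; next at k=4:; next res becomes 5; next at i=0:; next res becomes 4; next final value 16. calc_v2: val becomes -5; next acc becomes 5; next (max(a, acc) <= min(a, acc)) evaluates to false; next tot becomes 5; next b becomes 1; next res becomes 1; next at k=0:; next cur becomes -1; next res becomes 5; next at i=0:; next res becomes 4; next at k=1:; next cur becomes -1; next res becomes 5; next at i=0:; next res becomes 4; next at k=2:; next cur becomes -1; next res becomes 5; next at i=0:; next res becomes 4; next at k=3:; next cur becomes -1; next res becomes 5; next at i=0:; next res becomes 4; next at k=4:; next cur becomes -1; next res becomes 5; next at i=0:; next res becomes 4; next final value 16. Both give 16.
verdict: equivalent


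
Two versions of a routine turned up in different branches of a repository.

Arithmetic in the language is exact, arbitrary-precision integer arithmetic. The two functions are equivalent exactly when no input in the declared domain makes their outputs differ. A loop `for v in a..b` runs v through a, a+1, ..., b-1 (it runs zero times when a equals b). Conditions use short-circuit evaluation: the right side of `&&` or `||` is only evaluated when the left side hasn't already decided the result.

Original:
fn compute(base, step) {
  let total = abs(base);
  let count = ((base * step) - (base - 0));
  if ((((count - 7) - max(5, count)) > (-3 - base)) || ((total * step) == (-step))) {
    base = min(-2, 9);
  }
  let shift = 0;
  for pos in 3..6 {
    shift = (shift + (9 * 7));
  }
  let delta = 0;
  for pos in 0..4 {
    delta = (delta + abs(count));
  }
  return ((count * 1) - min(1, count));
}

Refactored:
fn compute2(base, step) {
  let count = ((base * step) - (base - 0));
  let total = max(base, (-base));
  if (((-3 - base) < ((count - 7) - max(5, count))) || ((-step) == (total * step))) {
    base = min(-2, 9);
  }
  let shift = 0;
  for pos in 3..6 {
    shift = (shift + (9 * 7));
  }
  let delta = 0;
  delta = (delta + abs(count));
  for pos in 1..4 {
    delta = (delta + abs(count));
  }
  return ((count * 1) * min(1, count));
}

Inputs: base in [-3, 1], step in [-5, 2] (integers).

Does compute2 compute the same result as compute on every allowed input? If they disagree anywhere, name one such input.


Consider the input base=-3, step=-5.
compute: total becomes 3; next count becomes 18; next ((((count - 7) - max(5, count)) > (-3 - base)) || ((total * step) == (-step))) evaluates to false; next shift becomes 0; next at pos=3:; next shift becomes 63; next at pos=4:; next shift becomes 126; next at pos=5:; next shift becomes 189; next delta becomes 0; next at pos=0:; next delta becomes 18; next at pos=1:; next delta becomes 36; next at pos=2:; next delta becomes 54; next at pos=3:; next delta becomes 72; next final value 17
compute2: count becomes 18; next total becomes 3; next (((-3 - base) < ((count - 7) - max(5, count))) || ((-step) == (total * step))) evaluates to false; next shift becomes 0; next at pos=3:; next shift becomes 63; next at pos=4:; next shift becomes 126; next at pos=5:; next shift becomes 189; next delta becomes 0; next delta becomes 18; next at pos=1:; next delta becomes 36; next at pos=2:; next delta becomes 54; next at pos=3:; next delta becomes 72; next final value 18
17 != 18, so the rewrite changes behavior.
verdict: not equivalent; witness: base=-3, step=-5


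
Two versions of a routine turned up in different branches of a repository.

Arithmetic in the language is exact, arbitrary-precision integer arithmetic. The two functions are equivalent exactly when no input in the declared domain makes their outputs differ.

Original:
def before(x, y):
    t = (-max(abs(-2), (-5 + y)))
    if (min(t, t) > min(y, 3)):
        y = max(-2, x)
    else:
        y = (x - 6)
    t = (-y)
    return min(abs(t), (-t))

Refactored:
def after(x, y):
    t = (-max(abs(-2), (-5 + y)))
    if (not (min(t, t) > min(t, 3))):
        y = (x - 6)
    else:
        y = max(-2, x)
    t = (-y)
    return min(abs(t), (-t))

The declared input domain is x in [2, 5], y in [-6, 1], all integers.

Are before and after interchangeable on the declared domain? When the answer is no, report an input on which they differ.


Try x=2, y=-6.
before: t becomes -2; next (min(t, t) > min(y, 3)) evaluates to true; next y becomes 2; next t becomes -2; next final value 2
after: t becomes -2; next (not (min(t, t) > min(t, 3))) evaluates to true; next y becomes -4; next t becomes 4; next final value -4
2 vs -4 — the two versions disagree here.
verdict: not equivalent; witness: x=2, y=-6


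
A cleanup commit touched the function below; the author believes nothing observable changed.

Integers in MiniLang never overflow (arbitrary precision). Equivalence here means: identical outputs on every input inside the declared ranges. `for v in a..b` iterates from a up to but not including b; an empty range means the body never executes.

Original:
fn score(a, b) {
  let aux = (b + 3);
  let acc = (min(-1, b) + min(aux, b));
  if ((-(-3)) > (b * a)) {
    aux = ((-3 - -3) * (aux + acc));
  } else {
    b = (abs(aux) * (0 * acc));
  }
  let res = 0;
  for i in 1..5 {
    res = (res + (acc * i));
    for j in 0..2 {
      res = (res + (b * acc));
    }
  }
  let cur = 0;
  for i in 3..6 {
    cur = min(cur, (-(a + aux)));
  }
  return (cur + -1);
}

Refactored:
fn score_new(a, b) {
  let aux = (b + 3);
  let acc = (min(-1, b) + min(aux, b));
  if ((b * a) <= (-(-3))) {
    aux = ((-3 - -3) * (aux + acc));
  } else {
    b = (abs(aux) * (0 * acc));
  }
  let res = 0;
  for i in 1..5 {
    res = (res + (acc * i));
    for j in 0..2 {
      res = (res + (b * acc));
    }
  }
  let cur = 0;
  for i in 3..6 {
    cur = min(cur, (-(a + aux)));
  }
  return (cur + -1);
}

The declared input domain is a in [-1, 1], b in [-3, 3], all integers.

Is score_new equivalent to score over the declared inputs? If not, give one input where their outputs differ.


Try a=1, b=3.
score: aux=6, then acc=2, then ((-(-3)) > (b * a)) is false, then b=0, then res=0, then (i=1), then res=2, then (j=0), then res=2, then (j=1), then res=2, then (i=2), then res=6, then (j=0), then res=6, then (j=1), then res=6, then (i=3), then res=12, then (j=0), then res=12, then (j=1), then res=12, then (i=4), then res=20, then (j=0), then res=20, then (j=1), then res=20, then cur=0, then (i=3), then cur=-7, then (i=4), then cur=-7, then (i=5), then cur=-7, then returns -8
score_new: aux=6, then acc=2, then ((b * a) <= (-(-3))) is true, then aux=0, then res=0, then (i=1), then res=2, then (j=0), then res=8, then (j=1), then res=14, then (i=2), then res=18, then (j=0), then res=24, then (j=1), then res=30, then (i=3), then res=36, then (j=0), then res=42, then (j=1), then res=48, then (i=4), then res=56, then (j=0), then res=62, then (j=1), then res=68, then cur=0, then (i=3), then cur=-1, then (i=4), then cur=-1, then (i=5), then cur=-1, then returns -2
-8 against -2: the behavior changed.
verdict: not equivalent; witness: a=1, b=3


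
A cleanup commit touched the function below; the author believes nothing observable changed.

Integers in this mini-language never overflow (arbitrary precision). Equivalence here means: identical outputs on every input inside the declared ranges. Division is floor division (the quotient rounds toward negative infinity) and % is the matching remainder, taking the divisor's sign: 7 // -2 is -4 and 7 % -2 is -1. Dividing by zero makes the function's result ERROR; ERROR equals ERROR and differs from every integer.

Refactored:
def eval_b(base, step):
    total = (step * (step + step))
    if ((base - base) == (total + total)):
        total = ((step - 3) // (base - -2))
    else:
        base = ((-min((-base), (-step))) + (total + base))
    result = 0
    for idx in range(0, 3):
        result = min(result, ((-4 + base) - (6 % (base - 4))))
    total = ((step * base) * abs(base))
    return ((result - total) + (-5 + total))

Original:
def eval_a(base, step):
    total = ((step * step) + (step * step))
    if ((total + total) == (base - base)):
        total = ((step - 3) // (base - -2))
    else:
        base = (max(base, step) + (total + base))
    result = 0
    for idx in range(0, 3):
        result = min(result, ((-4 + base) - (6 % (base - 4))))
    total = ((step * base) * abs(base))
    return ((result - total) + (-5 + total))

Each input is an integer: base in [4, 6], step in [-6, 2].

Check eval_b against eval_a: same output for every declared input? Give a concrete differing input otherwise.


Changes here: arithmetic usage differs, and min/max/abs usage differs; the full 27-point sweep finds no disagreement.
verdict: equivalent


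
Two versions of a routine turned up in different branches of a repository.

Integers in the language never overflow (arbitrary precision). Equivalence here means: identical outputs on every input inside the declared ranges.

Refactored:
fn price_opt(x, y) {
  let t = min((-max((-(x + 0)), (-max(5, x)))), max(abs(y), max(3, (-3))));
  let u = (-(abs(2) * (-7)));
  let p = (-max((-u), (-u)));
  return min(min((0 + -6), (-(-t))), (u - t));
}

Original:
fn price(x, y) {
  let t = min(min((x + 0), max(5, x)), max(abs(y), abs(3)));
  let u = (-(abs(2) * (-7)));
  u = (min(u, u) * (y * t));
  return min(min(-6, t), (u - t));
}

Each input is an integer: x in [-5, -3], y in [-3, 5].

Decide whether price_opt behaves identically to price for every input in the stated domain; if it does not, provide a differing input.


Not equivalent: x=-5, y=1 separates them (-65 vs -6).
price: t = -5; u = 14; u = -70; return -65
price_opt: t = -5; u = 14; p = 14; return -6
verdict: not equivalent; witness: x=-5, y=1


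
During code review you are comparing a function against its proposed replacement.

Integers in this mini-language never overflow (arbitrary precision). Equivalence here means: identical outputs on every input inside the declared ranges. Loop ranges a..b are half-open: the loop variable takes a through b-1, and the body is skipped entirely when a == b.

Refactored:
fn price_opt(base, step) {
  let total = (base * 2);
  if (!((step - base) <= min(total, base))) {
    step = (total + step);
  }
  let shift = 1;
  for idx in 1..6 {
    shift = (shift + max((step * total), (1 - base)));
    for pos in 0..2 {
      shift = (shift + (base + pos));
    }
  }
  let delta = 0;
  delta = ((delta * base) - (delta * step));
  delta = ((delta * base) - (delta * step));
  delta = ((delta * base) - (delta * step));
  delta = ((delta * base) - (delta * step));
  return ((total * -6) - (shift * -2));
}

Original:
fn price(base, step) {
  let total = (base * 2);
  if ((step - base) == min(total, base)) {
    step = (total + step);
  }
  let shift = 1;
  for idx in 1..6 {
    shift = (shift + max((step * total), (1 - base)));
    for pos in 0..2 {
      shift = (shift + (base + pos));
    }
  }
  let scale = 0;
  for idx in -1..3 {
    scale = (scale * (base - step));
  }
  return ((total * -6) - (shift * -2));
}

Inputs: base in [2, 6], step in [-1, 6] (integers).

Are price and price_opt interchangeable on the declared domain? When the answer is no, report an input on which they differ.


Consider the input base=2, step=4.
price: total becomes 4; next ((step - base) == min(total, base)) evaluates to true; next step becomes 8; next shift becomes 1; next at idx=1:; next shift becomes 33; next at pos=0:; next shift becomes 35; next at pos=1:; next shift becomes 38; next at idx=2:; next shift becomes 70; next at pos=0:; next shift becomes 72; next at pos=1:; next shift becomes 75; next at idx=3:; next shift becomes 107; next at pos=0:; next shift becomes 109; next at pos=1:; next shift becomes 112; next at idx=4:; next shift becomes 144; next at pos=0:; next shift becomes 146; next at pos=1:; next shift becomes 149; next at idx=5:; next shift becomes 181; next at pos=0:; next shift becomes 183; next at pos=1:; next shift becomes 186; next scale becomes 0; next at idx=-1:; next scale becomes 0; next at idx=0:; next scale becomes 0; next at idx=1:; next scale becomes 0; next at idx=2:; next scale becomes 0; next final value 348
price_opt: total becomes 4; next (!((step - base) <= min(total, base))) evaluates to false; next shift becomes 1; next at idx=1:; next shift becomes 17; next at pos=0:; next shift becomes 19; next at pos=1:; next shift becomes 22; next at idx=2:; next shift becomes 38; next at pos=0:; next shift becomes 40; next at pos=1:; next shift becomes 43; next at idx=3:; next shift becomes 59; next at pos=0:; next shift becomes 61; next at pos=1:; next shift becomes 64; next at idx=4:; next shift becomes 80; next at pos=0:; next shift becomes 82; next at pos=1:; next shift becomes 85; next at idx=5:; next shift becomes 101; next at pos=0:; next shift becomes 103; next at pos=1:; next shift becomes 106; next delta becomes 0; next delta becomes 0; next delta becomes 0; next delta becomes 0; next delta becomes 0; next final value 188
348 against 188: the behavior changed.
verdict: not equivalent; witness: base=2, step=4
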